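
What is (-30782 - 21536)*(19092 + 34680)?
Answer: -2813243496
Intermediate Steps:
(-30782 - 21536)*(19092 + 34680) = -52318*53772 = -2813243496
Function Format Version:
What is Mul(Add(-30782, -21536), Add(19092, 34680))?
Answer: -2813243496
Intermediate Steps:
Mul(Add(-30782, -21536), Add(19092, 34680)) = Mul(-52318, 53772) = -2813243496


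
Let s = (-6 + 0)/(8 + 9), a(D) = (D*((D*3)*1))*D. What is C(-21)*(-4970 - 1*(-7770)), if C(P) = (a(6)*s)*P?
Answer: 228614400/17 ≈ 1.3448e+7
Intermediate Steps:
a(D) = 3*D**3 (a(D) = (D*((3*D)*1))*D = (D*(3*D))*D = (3*D**2)*D = 3*D**3)
s = -6/17 ≈ -0.35294
C(P) = -3888*P/17 (C(P) = ((3*6**3)*(-6/17))*P = ((3*216)*(-6/17))*P = (648*(-6/17))*P = -3888*P/17)
C(-21)*(-4970 - 1*(-7770)) = (-3888/17*(-21))*(-4970 - 1*(-7770)) = 81648*(-4970 + 7770)/17 = (81648/17)*2800 = 228614400/17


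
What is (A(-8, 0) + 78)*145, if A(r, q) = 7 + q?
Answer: 12325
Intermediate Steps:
(A(-8, 0) + 78)*145 = ((7 + 0) + 78)*145 = (7 + 78)*145 = 85*145 = 12325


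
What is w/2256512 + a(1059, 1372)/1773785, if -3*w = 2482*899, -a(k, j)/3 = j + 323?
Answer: -23484126407/70633537728 ≈ -0.33248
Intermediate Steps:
a(k, j) = -969 - 3*j (a(k, j) = -3*(j + 323) = -3*(323 + j) = -969 - 3*j)
w = -2231318/3 (w = -2482*899/3 = -1/3*2231318 = -2231318/3 ≈ -7.4377e+5)
w/2256512 + a(1059, 1372)/1773785 = -2231318/3/2256512 + (-969 - 3*1372)/1773785 = -2231318/3*1/2256512 + (-969 - 4116)*(1/1773785) = -65627/199104 - 5085*1/1773785 = -65627/199104 - 1017/354757 = -23484126407/70633537728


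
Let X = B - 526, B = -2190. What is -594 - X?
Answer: 2122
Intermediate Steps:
X = -2716 (X = -2190 - 526 = -2716)
-594 - X = -594 - 1*(-2716) = -594 + 2716 = 2122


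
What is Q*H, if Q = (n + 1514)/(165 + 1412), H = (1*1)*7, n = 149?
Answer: 11641/1577 ≈ 7.3817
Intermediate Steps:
H = 7 (H = 1*7 = 7)
Q = 1663/1577 (Q = (149 + 1514)/(165 + 1412) = 1663/1577 ≈ 1.0545)
Q*H = (1663/1577)*7 = 11641/1577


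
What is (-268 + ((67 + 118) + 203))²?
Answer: 14400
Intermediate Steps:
(-268 + ((67 + 118) + 203))² = (-268 + (185 + 203))² = (-268 + 388)² = 120² = 14400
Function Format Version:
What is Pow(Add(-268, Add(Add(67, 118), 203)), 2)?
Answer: 14400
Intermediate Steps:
Pow(Add(-268, Add(Add(67, 118), 203)), 2) = Pow(Add(-268, Add(185, 203)), 2) = Pow(Add(-268, 388), 2) = Pow(120, 2) = 14400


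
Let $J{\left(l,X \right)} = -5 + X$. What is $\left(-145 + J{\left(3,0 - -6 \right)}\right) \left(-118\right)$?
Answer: $16992$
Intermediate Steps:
$\left(-145 + J{\left(3,0 - -6 \right)}\right) \left(-118\right) = \left(-145 + \left(-5 + \left(0 - -6\right)\right)\right) \left(-118\right) = \left(-145 + \left(-5 + \left(0 + 6\right)\right)\right) \left(-118\right) = \left(-145 + \left(-5 + 6\right)\right) \left(-118\right) = \left(-145 + 1\right) \left(-118\right) = \left(-144\right) \left(-118\right) = 16992$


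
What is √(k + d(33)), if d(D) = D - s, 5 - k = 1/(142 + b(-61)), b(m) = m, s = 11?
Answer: √2186/9 ≈ 5.1950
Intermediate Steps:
k = 404/81 (k = 5 - 1/(142 - 61) = 5 - 1/81 = 404/81 ≈ 4.9877)
d(D) = -11 + D (d(D) = D - 1*11 = D - 11 = -11 + D)
√(k + d(33)) = √(404/81 + (-11 + 33)) = √(404/81 + 22) = √(2186/81) = √2186/9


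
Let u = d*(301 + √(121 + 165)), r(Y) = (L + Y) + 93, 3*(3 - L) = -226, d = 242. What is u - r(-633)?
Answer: 219911/3 + 242*√286 ≈ 77396.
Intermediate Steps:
L = 235/3 (L = 3 - ⅓*(-226) = 3 + 226/3 = 235/3 ≈ 78.333)
r(Y) = 514/3 + Y (r(Y) = (235/3 + Y) + 93 = 514/3 + Y)
u = 72842 + 242*√286 (u = 242*(301 + √(121 + 165)) = 242*(301 + √286) = 72842 + 242*√286 ≈ 76935.)
u - r(-633) = (72842 + 242*√286) - (514/3 - 633) = (72842 + 242*√286) - 1*(-1385/3) = (72842 + 242*√286) + 1385/3 = 219911/3 + 242*√286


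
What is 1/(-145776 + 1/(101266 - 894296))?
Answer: -793030/115604741281 ≈ -6.8598e-6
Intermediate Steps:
1/(-145776 + 1/(101266 - 894296)) = 1/(-145776 + 1/(-793030)) = 1/(-145776 - 1/793030) = 1/(-115604741281/793030) = -793030/115604741281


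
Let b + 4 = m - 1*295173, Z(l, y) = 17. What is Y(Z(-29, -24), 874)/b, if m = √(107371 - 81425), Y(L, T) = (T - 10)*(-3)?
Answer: 765098784/87129435383 + 2592*√25946/87129435383 ≈ 0.0087860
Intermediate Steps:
Y(L, T) = 30 - 3*T (Y(L, T) = (-10 + T)*(-3) = 30 - 3*T)
m = √25946 ≈ 161.08
b = -295177 + √25946 (b = -4 + (√25946 - 1*295173) = -4 + (√25946 - 295173) = -4 + (-295173 + √25946) = -295177 + √25946 ≈ -2.9502e+5)
Y(Z(-29, -24), 874)/b = (30 - 3*874)/(-295177 + √25946) = (30 - 2622)/(-295177 + √25946) = -2592/(-295177 + √25946)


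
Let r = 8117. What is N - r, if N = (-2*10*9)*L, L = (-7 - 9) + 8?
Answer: -6677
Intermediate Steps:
L = -8 (L = -16 + 8 = -8)
N = 1440 (N = (-2*10*9)*(-8) = -20*9*(-8) = -180*(-8) = 1440)
N - r = 1440 - 1*8117 = 1440 - 8117 = -6677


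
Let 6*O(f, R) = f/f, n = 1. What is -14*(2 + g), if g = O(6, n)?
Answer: -91/3 ≈ -30.333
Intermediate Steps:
O(f, R) = ⅙ (O(f, R) = (f/f)/6 = (⅙)*1 = ⅙)
g = ⅙ ≈ 0.16667
-14*(2 + g) = -14*(2 + ⅙) = -14*13/6 = -91/3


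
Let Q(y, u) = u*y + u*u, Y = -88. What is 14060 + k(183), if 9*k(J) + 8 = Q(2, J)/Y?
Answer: 11100961/792 ≈ 14016.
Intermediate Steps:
Q(y, u) = u**2 + u*y (Q(y, u) = u*y + u**2 = u**2 + u*y)
k(J) = -8/9 - J*(2 + J)/792 (k(J) = -8/9 + ((J*(J + 2))/(-88))/9 = -8/9 + ((J*(2 + J))*(-1/88))/9 = -8/9 + (-J*(2 + J)/88)/9 = -8/9 - J*(2 + J)/792)
14060 + k(183) = 14060 + (-8/9 - 1/792*183*(2 + 183)) = 14060 + (-8/9 - 1/792*183*185) = 14060 + (-8/9 - 11285/264) = 14060 - 34559/792 = 11100961/792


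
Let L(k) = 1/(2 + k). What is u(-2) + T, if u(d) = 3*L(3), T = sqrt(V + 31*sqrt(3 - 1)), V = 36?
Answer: 3/5 + sqrt(36 + 31*sqrt(2)) ≈ 9.5354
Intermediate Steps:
T = sqrt(36 + 31*sqrt(2)) (T = sqrt(36 + 31*sqrt(3 - 1)) = sqrt(36 + 31*sqrt(2)) ≈ 8.9354)
u(d) = 3/5 (u(d) = 3/(2 + 3) = 3/5)
u(-2) + T = 3/5 + sqrt(36 + 31*sqrt(2))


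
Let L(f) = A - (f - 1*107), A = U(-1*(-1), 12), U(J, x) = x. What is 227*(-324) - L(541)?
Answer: -73126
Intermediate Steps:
A = 12
L(f) = 119 - f (L(f) = 12 - (f - 1*107) = 12 - (f - 107) = 12 - (-107 + f) = 12 + (107 - f) = 119 - f)
227*(-324) - L(541) = 227*(-324) - (119 - 1*541) = -73548 - (119 - 541) = -73548 - 1*(-422) = -73548 + 422 = -73126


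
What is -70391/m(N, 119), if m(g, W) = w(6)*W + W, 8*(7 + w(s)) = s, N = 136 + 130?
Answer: 281564/2499 ≈ 112.67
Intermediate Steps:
N = 266
w(s) = -7 + s/8
m(g, W) = -21*W/4 (m(g, W) = (-7 + (⅛)*6)*W + W = (-7 + ¾)*W + W = -25*W/4 + W = -21*W/4)
-70391/m(N, 119) = -70391/((-21/4*119)) = -70391/(-2499/4) = -70391*(-4/2499) = 281564/2499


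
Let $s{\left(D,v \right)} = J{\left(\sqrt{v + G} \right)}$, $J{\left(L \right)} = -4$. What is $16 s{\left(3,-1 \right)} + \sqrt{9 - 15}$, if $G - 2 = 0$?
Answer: $-64 + i \sqrt{6} \approx -64.0 + 2.4495 i$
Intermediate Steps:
$G = 2$ ($G = 2 + 0 = 2$)
$s{\left(D,v \right)} = -4$
$16 s{\left(3,-1 \right)} + \sqrt{9 - 15} = 16 \left(-4\right) + \sqrt{9 - 15} = -64 + \sqrt{-6} = -64 + i \sqrt{6}$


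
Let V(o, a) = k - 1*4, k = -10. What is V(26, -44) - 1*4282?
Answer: -4296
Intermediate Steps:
V(o, a) = -14 (V(o, a) = -10 - 1*4 = -10 - 4 = -14)
V(26, -44) - 1*4282 = -14 - 1*4282 = -14 - 4282 = -4296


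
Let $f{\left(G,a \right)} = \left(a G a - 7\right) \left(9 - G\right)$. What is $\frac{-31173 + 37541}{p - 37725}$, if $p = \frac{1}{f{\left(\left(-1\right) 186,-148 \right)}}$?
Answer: $- \frac{2529558872880}{14985491281313} \approx -0.1688$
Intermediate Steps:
$f{\left(G,a \right)} = \left(-7 + G a^{2}\right) \left(9 - G\right)$ ($f{\left(G,a \right)} = \left(G a a - 7\right) \left(9 - G\right) = \left(G a^{2} - 7\right) \left(9 - G\right) = \left(-7 + G a^{2}\right) \left(9 - G\right)$)
$p = - \frac{1}{794459445}$ ($p = \frac{1}{-63 + 7 \left(\left(-1\right) 186\right) - \left(\left(-1\right) 186\right)^{2} \left(-148\right)^{2} + 9 \left(\left(-1\right) 186\right) \left(-148\right)^{2}} = \frac{1}{-63 + 7 \left(-186\right) - \left(-186\right)^{2} \cdot 21904 + 9 \left(-186\right) 21904} = \frac{1}{-63 - 1302 - 34596 \cdot 21904 - 36667296} = \frac{1}{-63 - 1302 - 757790784 - 36667296} = \frac{1}{-794459445} = - \frac{1}{794459445} \approx -1.2587 \cdot 10^{-9}$)
$\frac{-31173 + 37541}{p - 37725} = \frac{-31173 + 37541}{- \frac{1}{794459445} - 37725} = \frac{6368}{- \frac{29970982562626}{794459445}} = 6368 \left(- \frac{794459445}{29970982562626}\right) = - \frac{2529558872880}{14985491281313}$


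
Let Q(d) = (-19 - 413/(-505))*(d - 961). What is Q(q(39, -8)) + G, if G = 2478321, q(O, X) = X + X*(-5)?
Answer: 1260082183/505 ≈ 2.4952e+6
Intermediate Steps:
q(O, X) = -4*X (q(O, X) = X - 5*X = -4*X)
Q(d) = 8823902/505 - 9182*d/505 (Q(d) = (-19 - 413*(-1/505))*(-961 + d) = (-19 + 413/505)*(-961 + d) = -9182*(-961 + d)/505 = 8823902/505 - 9182*d/505)
Q(q(39, -8)) + G = (8823902/505 - (-36728)*(-8)/505) + 2478321 = (8823902/505 - 9182/505*32) + 2478321 = (8823902/505 - 293824/505) + 2478321 = 8530078/505 + 2478321 = 1260082183/505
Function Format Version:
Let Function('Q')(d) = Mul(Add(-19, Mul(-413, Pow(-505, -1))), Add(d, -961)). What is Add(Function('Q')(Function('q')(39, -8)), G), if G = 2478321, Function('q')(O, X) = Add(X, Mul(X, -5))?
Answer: Rational(1260082183, 505) ≈ 2.4952e+6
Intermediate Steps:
Function('q')(O, X) = Mul(-4, X) (Function('q')(O, X) = Add(X, Mul(-5, X)) = Mul(-4, X))
Function('Q')(d) = Add(Rational(8823902, 505), Mul(Rational(-9182, 505), d)) (Function('Q')(d) = Mul(Add(-19, Mul(-413, Rational(-1, 505))), Add(-961, d)) = Mul(Add(-19, Rational(413, 505)), Add(-961, d)) = Mul(Rational(-9182, 505), Add(-961, d)) = Add(Rational(8823902, 505), Mul(Rational(-9182, 505), d)))
Add(Function('Q')(Function('q')(39, -8)), G) = Add(Add(Rational(8823902, 505), Mul(Rational(-9182, 505), Mul(-4, -8))), 2478321) = Add(Add(Rational(8823902, 505), Mul(Rational(-9182, 505), 32)), 2478321) = Add(Add(Rational(8823902, 505), Rational(-293824, 505)), 2478321) = Add(Rational(8530078, 505), 2478321) = Rational(1260082183, 505)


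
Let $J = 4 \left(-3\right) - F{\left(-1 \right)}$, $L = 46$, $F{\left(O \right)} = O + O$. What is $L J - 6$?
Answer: $-466$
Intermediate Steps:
$F{\left(O \right)} = 2 O$
$J = -10$ ($J = 4 \left(-3\right) - 2 \left(-1\right) = -12 - -2 = -12 + 2 = -10$)
$L J - 6 = 46 \left(-10\right) - 6 = -460 - 6 = -466$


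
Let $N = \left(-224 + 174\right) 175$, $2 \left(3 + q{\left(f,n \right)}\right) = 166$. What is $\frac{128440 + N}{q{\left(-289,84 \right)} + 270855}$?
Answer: $\frac{23938}{54187} \approx 0.44177$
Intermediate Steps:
$q{\left(f,n \right)} = 80$ ($q{\left(f,n \right)} = -3 + \frac{1}{2} \cdot 166 = -3 + 83 = 80$)
$N = -8750$ ($N = \left(-50\right) 175 = -8750$)
$\frac{128440 + N}{q{\left(-289,84 \right)} + 270855} = \frac{128440 - 8750}{80 + 270855} = \frac{119690}{270935} = 119690 \cdot \frac{1}{270935} = \frac{23938}{54187}$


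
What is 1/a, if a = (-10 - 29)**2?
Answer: 1/1521 ≈ 0.00065746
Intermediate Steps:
a = 1521 (a = (-39)**2 = 1521)
1/a = 1/1521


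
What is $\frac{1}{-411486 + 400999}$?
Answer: $- \frac{1}{10487} \approx -9.5356 \cdot 10^{-5}$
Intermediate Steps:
$\frac{1}{-411486 + 400999} = \frac{1}{-10487} = - \frac{1}{10487}$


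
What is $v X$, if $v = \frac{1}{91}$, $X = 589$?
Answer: $\frac{589}{91} \approx 6.4725$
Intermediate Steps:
$v = \frac{1}{91} \approx 0.010989$
$v X = \frac{1}{91} \cdot 589 = \frac{589}{91}$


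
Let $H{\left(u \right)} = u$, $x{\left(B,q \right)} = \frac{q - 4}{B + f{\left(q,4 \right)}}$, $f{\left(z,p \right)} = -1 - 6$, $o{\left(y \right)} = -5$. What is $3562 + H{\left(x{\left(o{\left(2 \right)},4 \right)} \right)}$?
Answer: $3562$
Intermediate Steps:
$f{\left(z,p \right)} = -7$ ($f{\left(z,p \right)} = -1 - 6 = -7$)
$x{\left(B,q \right)} = \frac{-4 + q}{-7 + B}$ ($x{\left(B,q \right)} = \frac{q - 4}{B - 7} = \frac{-4 + q}{-7 + B}$)
$3562 + H{\left(x{\left(o{\left(2 \right)},4 \right)} \right)} = 3562 + \frac{-4 + 4}{-7 - 5} = 3562 + \frac{1}{-12} \cdot 0 = 3562 - 0 = 3562 + 0 = 3562$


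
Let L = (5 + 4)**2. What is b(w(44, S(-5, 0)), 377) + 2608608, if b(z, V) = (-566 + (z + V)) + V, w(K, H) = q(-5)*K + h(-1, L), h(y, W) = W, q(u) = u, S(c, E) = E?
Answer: 2608657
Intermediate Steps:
L = 81 (L = 9**2 = 81)
w(K, H) = 81 - 5*K (w(K, H) = -5*K + 81 = 81 - 5*K)
b(z, V) = -566 + z + 2*V (b(z, V) = (-566 + (V + z)) + V = (-566 + V + z) + V = -566 + z + 2*V)
b(w(44, S(-5, 0)), 377) + 2608608 = (-566 + (81 - 5*44) + 2*377) + 2608608 = (-566 + (81 - 220) + 754) + 2608608 = (-566 - 139 + 754) + 2608608 = 49 + 2608608 = 2608657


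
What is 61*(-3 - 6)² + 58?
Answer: 4999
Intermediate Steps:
61*(-3 - 6)² + 58 = 61*(-9)² + 58 = 61*81 + 58 = 4941 + 58 = 4999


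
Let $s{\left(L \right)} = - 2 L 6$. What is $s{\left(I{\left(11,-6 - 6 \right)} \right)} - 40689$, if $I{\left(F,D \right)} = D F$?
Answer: $-39105$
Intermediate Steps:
$s{\left(L \right)} = - 12 L$
$s{\left(I{\left(11,-6 - 6 \right)} \right)} - 40689 = - 12 \left(-6 - 6\right) 11 - 40689 = - 12 \left(\left(-12\right) 11\right) - 40689 = \left(-12\right) \left(-132\right) - 40689 = 1584 - 40689 = -39105$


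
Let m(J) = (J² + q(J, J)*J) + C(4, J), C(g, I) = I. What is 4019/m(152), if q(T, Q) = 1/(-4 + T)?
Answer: 148703/860510 ≈ 0.17281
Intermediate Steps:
m(J) = J + J² + J/(-4 + J) (m(J) = (J² + J/(-4 + J)) + J = J + J² + J/(-4 + J))
4019/m(152) = 4019/((152*(1 + (1 + 152)*(-4 + 152))/(-4 + 152))) = 4019/((152*(1 + 153*148)/148)) = 4019/((152*(1/148)*(1 + 22644))) = 4019/((152*(1/148)*22645)) = 4019/(860510/37) = 4019*(37/860510) = 148703/860510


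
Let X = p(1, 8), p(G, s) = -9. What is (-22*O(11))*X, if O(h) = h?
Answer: 2178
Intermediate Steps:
X = -9
(-22*O(11))*X = -22*11*(-9) = -242*(-9) = 2178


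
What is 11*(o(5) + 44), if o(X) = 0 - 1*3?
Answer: 451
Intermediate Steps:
o(X) = -3 (o(X) = 0 - 3 = -3)
11*(o(5) + 44) = 11*(-3 + 44) = 11*41 = 451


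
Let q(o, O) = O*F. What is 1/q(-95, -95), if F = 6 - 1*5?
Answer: -1/95 ≈ -0.010526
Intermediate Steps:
F = 1 (F = 6 - 5 = 1)
q(o, O) = O (q(o, O) = O*1 = O)
1/q(-95, -95) = 1/(-95) = -1/95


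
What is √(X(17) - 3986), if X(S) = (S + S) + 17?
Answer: I*√3935 ≈ 62.73*I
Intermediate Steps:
X(S) = 17 + 2*S (X(S) = 2*S + 17 = 17 + 2*S)
√(X(17) - 3986) = √((17 + 2*17) - 3986) = √((17 + 34) - 3986) = √(51 - 3986) = √(-3935) = I*√3935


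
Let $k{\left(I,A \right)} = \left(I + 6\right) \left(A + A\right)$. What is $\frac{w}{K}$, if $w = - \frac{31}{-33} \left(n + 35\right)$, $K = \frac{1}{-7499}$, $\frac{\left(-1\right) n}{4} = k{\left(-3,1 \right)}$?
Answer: $- \frac{232469}{3} \approx -77490.0$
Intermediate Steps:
$k{\left(I,A \right)} = 2 A \left(6 + I\right)$ ($k{\left(I,A \right)} = \left(6 + I\right) 2 A = 2 A \left(6 + I\right)$)
$n = -24$ ($n = - 4 \cdot 2 \cdot 1 \left(6 - 3\right) = - 4 \cdot 2 \cdot 1 \cdot 3 = \left(-4\right) 6 = -24$)
$K = - \frac{1}{7499} \approx -0.00013335$
$w = \frac{31}{3}$ ($w = - \frac{31}{-33} \left(-24 + 35\right) = \left(-31\right) \left(- \frac{1}{33}\right) 11 = \frac{31}{33} \cdot 11 = \frac{31}{3} \approx 10.333$)
$\frac{w}{K} = \frac{31}{3 \left(- \frac{1}{7499}\right)} = \frac{31}{3} \left(-7499\right) = - \frac{232469}{3}$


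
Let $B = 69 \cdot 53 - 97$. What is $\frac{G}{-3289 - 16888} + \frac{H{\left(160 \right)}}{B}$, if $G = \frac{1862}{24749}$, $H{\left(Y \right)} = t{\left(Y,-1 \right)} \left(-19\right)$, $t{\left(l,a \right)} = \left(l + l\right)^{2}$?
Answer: $- \frac{24288898436438}{44443090997} \approx -546.52$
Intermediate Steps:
$t{\left(l,a \right)} = 4 l^{2}$ ($t{\left(l,a \right)} = \left(2 l\right)^{2} = 4 l^{2}$)
$H{\left(Y \right)} = - 76 Y^{2}$ ($H{\left(Y \right)} = 4 Y^{2} \left(-19\right) = - 76 Y^{2}$)
$G = \frac{1862}{24749}$ ($G = 1862 \cdot \frac{1}{24749} = \frac{1862}{24749} \approx 0.075235$)
$B = 3560$ ($B = 3657 - 97 = 3560$)
$\frac{G}{-3289 - 16888} + \frac{H{\left(160 \right)}}{B} = \frac{1862}{24749 \left(-3289 - 16888\right)} + \frac{\left(-76\right) 160^{2}}{3560} = \frac{1862}{24749 \left(-3289 - 16888\right)} + \left(-76\right) 25600 \cdot \frac{1}{3560} = \frac{1862}{24749 \left(-20177\right)} - \frac{48640}{89} = \frac{1862}{24749} \left(- \frac{1}{20177}\right) - \frac{48640}{89} = - \frac{1862}{499360573} - \frac{48640}{89} = - \frac{24288898436438}{44443090997}$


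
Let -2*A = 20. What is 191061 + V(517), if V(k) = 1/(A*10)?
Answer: 19106099/100 ≈ 1.9106e+5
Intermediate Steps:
A = -10 (A = -1/2*20 = -10)
V(k) = -1/100 (V(k) = 1/(-10*10) = 1/(-100) = -1/100)
191061 + V(517) = 191061 - 1/100 = 19106099/100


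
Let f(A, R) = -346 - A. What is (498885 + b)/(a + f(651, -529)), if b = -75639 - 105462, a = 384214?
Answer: 105928/127739 ≈ 0.82925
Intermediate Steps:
b = -181101
(498885 + b)/(a + f(651, -529)) = (498885 - 181101)/(384214 + (-346 - 1*651)) = 317784/(384214 + (-346 - 651)) = 317784/(384214 - 997) = 317784/383217 = 317784*(1/383217) = 105928/127739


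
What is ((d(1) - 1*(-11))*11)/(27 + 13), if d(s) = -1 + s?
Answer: 121/40 ≈ 3.0250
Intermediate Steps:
((d(1) - 1*(-11))*11)/(27 + 13) = (((-1 + 1) - 1*(-11))*11)/(27 + 13) = ((0 + 11)*11)/40 = (11*11)*(1/40) = 121*(1/40) = 121/40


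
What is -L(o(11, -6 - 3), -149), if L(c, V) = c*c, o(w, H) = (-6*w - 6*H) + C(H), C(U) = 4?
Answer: -64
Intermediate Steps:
o(w, H) = 4 - 6*H - 6*w (o(w, H) = (-6*w - 6*H) + 4 = (-6*H - 6*w) + 4 = 4 - 6*H - 6*w)
L(c, V) = c²
-L(o(11, -6 - 3), -149) = -(4 - 6*(-6 - 3) - 6*11)² = -(4 - 6*(-9) - 66)² = -(4 + 54 - 66)² = -1*(-8)² = -1*64 = -64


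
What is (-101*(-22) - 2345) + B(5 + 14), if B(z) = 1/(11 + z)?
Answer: -3689/30 ≈ -122.97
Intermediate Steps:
(-101*(-22) - 2345) + B(5 + 14) = (-101*(-22) - 2345) + 1/(11 + (5 + 14)) = (2222 - 2345) + 1/(11 + 19) = -123 + 1/30 = -3689/30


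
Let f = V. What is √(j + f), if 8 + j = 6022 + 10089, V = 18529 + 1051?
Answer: √35683 ≈ 188.90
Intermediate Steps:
V = 19580
f = 19580
j = 16103 (j = -8 + (6022 + 10089) = -8 + 16111 = 16103)
√(j + f) = √(16103 + 19580) = √35683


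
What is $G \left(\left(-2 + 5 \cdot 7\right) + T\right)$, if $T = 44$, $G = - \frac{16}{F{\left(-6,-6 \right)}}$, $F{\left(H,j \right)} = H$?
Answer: $\frac{616}{3} \approx 205.33$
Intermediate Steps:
$G = \frac{8}{3}$ ($G = - \frac{16}{-6} = \left(-16\right) \left(- \frac{1}{6}\right) = \frac{8}{3} \approx 2.6667$)
$G \left(\left(-2 + 5 \cdot 7\right) + T\right) = \frac{8 \left(\left(-2 + 5 \cdot 7\right) + 44\right)}{3} = \frac{8 \left(\left(-2 + 35\right) + 44\right)}{3} = \frac{8 \left(33 + 44\right)}{3} = \frac{8}{3} \cdot 77 = \frac{616}{3}$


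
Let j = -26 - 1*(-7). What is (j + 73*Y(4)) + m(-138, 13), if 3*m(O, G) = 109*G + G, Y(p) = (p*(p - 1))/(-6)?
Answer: 935/3 ≈ 311.67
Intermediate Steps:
Y(p) = -p*(-1 + p)/6 (Y(p) = (p*(-1 + p))*(-⅙) = -p*(-1 + p)/6)
m(O, G) = 110*G/3 (m(O, G) = (109*G + G)/3 = (110*G)/3 = 110*G/3)
j = -19 (j = -26 + 7 = -19)
(j + 73*Y(4)) + m(-138, 13) = (-19 + 73*((⅙)*4*(1 - 1*4))) + (110/3)*13 = (-19 + 73*((⅙)*4*(1 - 4))) + 1430/3 = (-19 + 73*((⅙)*4*(-3))) + 1430/3 = (-19 + 73*(-2)) + 1430/3 = (-19 - 146) + 1430/3 = -165 + 1430/3 = 935/3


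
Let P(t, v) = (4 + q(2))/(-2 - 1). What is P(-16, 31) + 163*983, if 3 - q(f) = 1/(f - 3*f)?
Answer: 1922719/12 ≈ 1.6023e+5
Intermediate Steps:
q(f) = 3 + 1/(2*f) (q(f) = 3 - 1/(f - 3*f) = 3 - 1/((-2*f)) = 3 - (-1)/(2*f) = 3 + 1/(2*f))
P(t, v) = -29/12 (P(t, v) = (4 + (3 + (½)/2))/(-2 - 1) = (4 + (3 + (½)*(½)))/(-3) = (4 + (3 + ¼))*(-⅓) = (4 + 13/4)*(-⅓) = (29/4)*(-⅓) = -29/12)
P(-16, 31) + 163*983 = -29/12 + 163*983 = -29/12 + 160229 = 1922719/12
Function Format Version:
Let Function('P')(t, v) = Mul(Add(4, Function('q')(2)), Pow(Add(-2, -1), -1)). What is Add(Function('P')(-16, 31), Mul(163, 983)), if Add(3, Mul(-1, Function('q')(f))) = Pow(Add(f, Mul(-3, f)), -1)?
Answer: Rational(1922719, 12) ≈ 1.6023e+5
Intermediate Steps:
Function('q')(f) = Add(3, Mul(Rational(1, 2), Pow(f, -1))) (Function('q')(f) = Add(3, Mul(-1, Pow(Add(f, Mul(-3, f)), -1))) = Add(3, Mul(-1, Pow(Mul(-2, f), -1))) = Add(3, Mul(-1, Mul(Rational(-1, 2), Pow(f, -1)))) = Add(3, Mul(Rational(1, 2), Pow(f, -1))))
Function('P')(t, v) = Rational(-29, 12) (Function('P')(t, v) = Mul(Add(4, Add(3, Mul(Rational(1, 2), Pow(2, -1)))), Pow(Add(-2, -1), -1)) = Mul(Add(4, Add(3, Mul(Rational(1, 2), Rational(1, 2)))), Pow(-3, -1)) = Mul(Add(4, Add(3, Rational(1, 4))), Rational(-1, 3)) = Mul(Add(4, Rational(13, 4)), Rational(-1, 3)) = Mul(Rational(29, 4), Rational(-1, 3)) = Rational(-29, 12))
Add(Function('P')(-16, 31), Mul(163, 983)) = Add(Rational(-29, 12), Mul(163, 983)) = Add(Rational(-29, 12), 160229) = Rational(1922719, 12)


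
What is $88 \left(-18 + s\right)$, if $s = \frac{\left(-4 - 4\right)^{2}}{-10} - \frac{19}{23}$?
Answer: $- \frac{255288}{115} \approx -2219.9$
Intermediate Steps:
$s = - \frac{831}{115}$ ($s = \left(-8\right)^{2} \left(- \frac{1}{10}\right) - \frac{19}{23} = 64 \left(- \frac{1}{10}\right) - \frac{19}{23} = - \frac{32}{5} - \frac{19}{23} = - \frac{831}{115} \approx -7.2261$)
$88 \left(-18 + s\right) = 88 \left(-18 - \frac{831}{115}\right) = 88 \left(- \frac{2901}{115}\right) = - \frac{255288}{115}$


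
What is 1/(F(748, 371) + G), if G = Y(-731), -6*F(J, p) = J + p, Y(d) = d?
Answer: -2/1835 ≈ -0.0010899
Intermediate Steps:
F(J, p) = -J/6 - p/6 (F(J, p) = -(J + p)/6 = -J/6 - p/6)
G = -731
1/(F(748, 371) + G) = 1/((-⅙*748 - ⅙*371) - 731) = 1/((-374/3 - 371/6) - 731) = 1/(-373/2 - 731) = 1/(-1835/2) = -2/1835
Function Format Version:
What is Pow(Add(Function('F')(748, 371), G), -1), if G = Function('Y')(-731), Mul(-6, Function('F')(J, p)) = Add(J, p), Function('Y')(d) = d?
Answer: Rational(-2, 1835) ≈ -0.0010899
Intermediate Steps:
Function('F')(J, p) = Add(Mul(Rational(-1, 6), J), Mul(Rational(-1, 6), p)) (Function('F')(J, p) = Mul(Rational(-1, 6), Add(J, p)) = Add(Mul(Rational(-1, 6), J), Mul(Rational(-1, 6), p)))
G = -731
Pow(Add(Function('F')(748, 371), G), -1) = Pow(Add(Add(Mul(Rational(-1, 6), 748), Mul(Rational(-1, 6), 371)), -731), -1) = Pow(Add(Add(Rational(-374, 3), Rational(-371, 6)), -731), -1) = Pow(Add(Rational(-373, 2), -731), -1) = Pow(Rational(-1835, 2), -1) = Rational(-2, 1835)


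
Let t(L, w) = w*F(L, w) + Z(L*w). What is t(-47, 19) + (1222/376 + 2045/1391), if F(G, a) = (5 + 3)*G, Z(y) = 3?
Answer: -39706261/5564 ≈ -7136.3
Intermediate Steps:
F(G, a) = 8*G
t(L, w) = 3 + 8*L*w (t(L, w) = w*(8*L) + 3 = 8*L*w + 3 = 3 + 8*L*w)
t(-47, 19) + (1222/376 + 2045/1391) = (3 + 8*(-47)*19) + (1222/376 + 2045/1391) = (3 - 7144) + (1222*(1/376) + 2045*(1/1391)) = -7141 + (13/4 + 2045/1391) = -7141 + 26263/5564 = -39706261/5564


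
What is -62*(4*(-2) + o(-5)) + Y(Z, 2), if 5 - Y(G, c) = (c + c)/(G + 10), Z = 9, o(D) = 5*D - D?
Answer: 33075/19 ≈ 1740.8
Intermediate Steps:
o(D) = 4*D
Y(G, c) = 5 - 2*c/(10 + G) (Y(G, c) = 5 - (c + c)/(G + 10) = 5 - 2*c/(10 + G))
-62*(4*(-2) + o(-5)) + Y(Z, 2) = -62*(4*(-2) + 4*(-5)) + (50 - 2*2 + 5*9)/(10 + 9) = -62*(-8 - 20) + (50 - 4 + 45)/19 = -62*(-28) + (1/19)*91 = 1736 + 91/19 = 33075/19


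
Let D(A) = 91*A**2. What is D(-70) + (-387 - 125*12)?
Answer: 444013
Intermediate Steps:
D(-70) + (-387 - 125*12) = 91*(-70)**2 + (-387 - 125*12) = 91*4900 + (-387 - 1*1500) = 445900 + (-387 - 1500) = 445900 - 1887 = 444013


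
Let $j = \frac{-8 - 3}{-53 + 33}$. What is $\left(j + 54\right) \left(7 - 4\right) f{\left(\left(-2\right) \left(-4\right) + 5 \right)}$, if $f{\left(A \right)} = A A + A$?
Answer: $\frac{297843}{10} \approx 29784.0$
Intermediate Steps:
$f{\left(A \right)} = A + A^{2}$ ($f{\left(A \right)} = A^{2} + A = A + A^{2}$)
$j = \frac{11}{20}$ ($j = - \frac{11}{-20} = \left(-11\right) \left(- \frac{1}{20}\right) = \frac{11}{20} \approx 0.55$)
$\left(j + 54\right) \left(7 - 4\right) f{\left(\left(-2\right) \left(-4\right) + 5 \right)} = \left(\frac{11}{20} + 54\right) \left(7 - 4\right) \left(\left(-2\right) \left(-4\right) + 5\right) \left(1 + \left(\left(-2\right) \left(-4\right) + 5\right)\right) = \frac{1091 \cdot 3 \left(8 + 5\right) \left(1 + \left(8 + 5\right)\right)}{20} = \frac{1091 \cdot 3 \cdot 13 \left(1 + 13\right)}{20} = \frac{1091 \cdot 3 \cdot 13 \cdot 14}{20} = \frac{1091 \cdot 3 \cdot 182}{20} = \frac{1091}{20} \cdot 546 = \frac{297843}{10}$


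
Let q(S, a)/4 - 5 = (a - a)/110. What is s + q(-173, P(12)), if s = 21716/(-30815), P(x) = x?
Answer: 594584/30815 ≈ 19.295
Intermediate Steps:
q(S, a) = 20 (q(S, a) = 20 + 4*((a - a)/110) = 20 + 4*(0*(1/110)) = 20 + 4*0 = 20 + 0 = 20)
s = -21716/30815 (s = 21716*(-1/30815) = -21716/30815 ≈ -0.70472)
s + q(-173, P(12)) = -21716/30815 + 20 = 594584/30815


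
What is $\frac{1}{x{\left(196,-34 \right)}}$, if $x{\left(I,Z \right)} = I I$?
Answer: $\frac{1}{38416} \approx 2.6031 \cdot 10^{-5}$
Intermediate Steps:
$x{\left(I,Z \right)} = I^{2}$
$\frac{1}{x{\left(196,-34 \right)}} = \frac{1}{196^{2}} = \frac{1}{38416}$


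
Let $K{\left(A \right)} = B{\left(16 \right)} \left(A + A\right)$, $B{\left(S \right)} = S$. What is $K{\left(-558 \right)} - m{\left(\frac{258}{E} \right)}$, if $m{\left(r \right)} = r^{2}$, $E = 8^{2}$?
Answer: $- \frac{18301185}{1024} \approx -17872.0$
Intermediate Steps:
$E = 64$
$K{\left(A \right)} = 32 A$ ($K{\left(A \right)} = 16 \left(A + A\right) = 16 \cdot 2 A = 32 A$)
$K{\left(-558 \right)} - m{\left(\frac{258}{E} \right)} = 32 \left(-558\right) - \left(\frac{258}{64}\right)^{2} = -17856 - \left(258 \cdot \frac{1}{64}\right)^{2} = -17856 - \left(\frac{129}{32}\right)^{2} = -17856 - \frac{16641}{1024} = - \frac{18301185}{1024}$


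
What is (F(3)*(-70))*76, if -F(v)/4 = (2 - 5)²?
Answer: 191520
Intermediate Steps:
F(v) = -36 (F(v) = -4*(2 - 5)² = -4*(-3)² = -4*9 = -36)
(F(3)*(-70))*76 = -36*(-70)*76 = 2520*76 = 191520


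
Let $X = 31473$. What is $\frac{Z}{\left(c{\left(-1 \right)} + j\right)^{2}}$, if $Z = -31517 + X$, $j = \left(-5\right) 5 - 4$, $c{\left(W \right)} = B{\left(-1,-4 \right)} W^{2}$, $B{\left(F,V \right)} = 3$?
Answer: $- \frac{11}{169} \approx -0.065089$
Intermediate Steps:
$c{\left(W \right)} = 3 W^{2}$
$j = -29$ ($j = -25 - 4 = -29$)
$Z = -44$ ($Z = -31517 + 31473 = -44$)
$\frac{Z}{\left(c{\left(-1 \right)} + j\right)^{2}} = - \frac{44}{\left(3 \left(-1\right)^{2} - 29\right)^{2}} = - \frac{44}{\left(3 \cdot 1 - 29\right)^{2}} = - \frac{44}{\left(3 - 29\right)^{2}} = - \frac{44}{\left(-26\right)^{2}} = - \frac{44}{676} = \left(-44\right) \frac{1}{676} = - \frac{11}{169}$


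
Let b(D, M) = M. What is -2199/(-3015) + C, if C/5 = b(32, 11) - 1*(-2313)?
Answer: 11678833/1005 ≈ 11621.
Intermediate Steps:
C = 11620 (C = 5*(11 - 1*(-2313)) = 5*(11 + 2313) = 5*2324 = 11620)
-2199/(-3015) + C = -2199/(-3015) + 11620 = -2199*(-1/3015) + 11620 = 733/1005 + 11620 = 11678833/1005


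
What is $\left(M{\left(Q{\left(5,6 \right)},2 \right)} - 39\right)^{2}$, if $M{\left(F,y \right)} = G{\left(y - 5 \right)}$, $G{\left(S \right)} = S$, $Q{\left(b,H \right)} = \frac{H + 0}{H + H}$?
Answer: $1764$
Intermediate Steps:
$Q{\left(b,H \right)} = \frac{1}{2}$ ($Q{\left(b,H \right)} = \frac{H}{2 H} = H \frac{1}{2 H} = \frac{1}{2}$)
$M{\left(F,y \right)} = -5 + y$ ($M{\left(F,y \right)} = y - 5 = -5 + y$)
$\left(M{\left(Q{\left(5,6 \right)},2 \right)} - 39\right)^{2} = \left(\left(-5 + 2\right) - 39\right)^{2} = \left(-3 - 39\right)^{2} = \left(-42\right)^{2} = 1764$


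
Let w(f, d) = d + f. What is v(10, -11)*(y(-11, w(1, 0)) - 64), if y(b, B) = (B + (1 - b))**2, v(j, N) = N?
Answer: -1155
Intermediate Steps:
y(b, B) = (1 + B - b)**2
v(10, -11)*(y(-11, w(1, 0)) - 64) = -11*((1 + (0 + 1) - 1*(-11))**2 - 64) = -11*((1 + 1 + 11)**2 - 64) = -11*(13**2 - 64) = -11*(169 - 64) = -11*105 = -1155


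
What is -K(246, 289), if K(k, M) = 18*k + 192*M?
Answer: -59916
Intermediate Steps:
-K(246, 289) = -(18*246 + 192*289) = -(4428 + 55488) = -1*59916 = -59916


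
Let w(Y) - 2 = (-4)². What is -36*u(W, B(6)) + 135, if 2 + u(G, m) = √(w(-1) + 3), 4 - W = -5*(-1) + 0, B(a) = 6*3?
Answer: 207 - 36*√21 ≈ 42.027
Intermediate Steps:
w(Y) = 18 (w(Y) = 2 + (-4)² = 2 + 16 = 18)
B(a) = 18
W = -1 (W = 4 - (-5*(-1) + 0) = 4 - (5 + 0) = 4 - 1*5 = 4 - 5 = -1)
u(G, m) = -2 + √21 (u(G, m) = -2 + √(18 + 3) = -2 + √21)
-36*u(W, B(6)) + 135 = -36*(-2 + √21) + 135 = (72 - 36*√21) + 135 = 207 - 36*√21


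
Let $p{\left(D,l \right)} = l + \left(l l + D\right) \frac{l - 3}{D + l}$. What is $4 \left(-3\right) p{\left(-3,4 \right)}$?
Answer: $-204$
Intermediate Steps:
$p{\left(D,l \right)} = l + \frac{\left(-3 + l\right) \left(D + l^{2}\right)}{D + l}$ ($p{\left(D,l \right)} = l + \left(l^{2} + D\right) \frac{-3 + l}{D + l} = l + \left(D + l^{2}\right) \frac{-3 + l}{D + l} = l + \frac{\left(-3 + l\right) \left(D + l^{2}\right)}{D + l}$)
$4 \left(-3\right) p{\left(-3,4 \right)} = 4 \left(-3\right) \frac{4^{3} - -9 - 2 \cdot 4^{2} + 2 \left(-3\right) 4}{-3 + 4} = - 12 \frac{64 + 9 - 32 - 24}{1} = - 12 \cdot 1 \left(64 + 9 - 32 - 24\right) = - 12 \cdot 1 \cdot 17 = \left(-12\right) 17 = -204$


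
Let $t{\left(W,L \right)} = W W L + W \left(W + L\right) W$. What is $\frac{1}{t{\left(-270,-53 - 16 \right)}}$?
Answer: $- \frac{1}{29743200} \approx -3.3621 \cdot 10^{-8}$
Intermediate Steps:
$t{\left(W,L \right)} = L W^{2} + W^{2} \left(L + W\right)$ ($t{\left(W,L \right)} = W^{2} L + W \left(L + W\right) W = L W^{2} + W^{2} \left(L + W\right)$)
$\frac{1}{t{\left(-270,-53 - 16 \right)}} = \frac{1}{\left(-270\right)^{2} \left(-270 + 2 \left(-53 - 16\right)\right)} = \frac{1}{72900 \left(-270 + 2 \left(-53 - 16\right)\right)} = \frac{1}{72900 \left(-270 + 2 \left(-69\right)\right)} = \frac{1}{72900 \left(-270 - 138\right)} = \frac{1}{72900 \left(-408\right)} = \frac{1}{-29743200} = - \frac{1}{29743200}$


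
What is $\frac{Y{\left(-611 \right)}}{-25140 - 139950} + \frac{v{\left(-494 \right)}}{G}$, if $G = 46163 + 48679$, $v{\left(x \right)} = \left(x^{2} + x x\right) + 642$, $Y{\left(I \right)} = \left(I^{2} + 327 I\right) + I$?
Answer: $\frac{10713729919}{2609577630} \approx 4.1055$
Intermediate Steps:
$Y{\left(I \right)} = I^{2} + 328 I$
$v{\left(x \right)} = 642 + 2 x^{2}$ ($v{\left(x \right)} = \left(x^{2} + x^{2}\right) + 642 = 2 x^{2} + 642 = 642 + 2 x^{2}$)
$G = 94842$
$\frac{Y{\left(-611 \right)}}{-25140 - 139950} + \frac{v{\left(-494 \right)}}{G} = \frac{\left(-611\right) \left(328 - 611\right)}{-25140 - 139950} + \frac{642 + 2 \left(-494\right)^{2}}{94842} = \frac{\left(-611\right) \left(-283\right)}{-25140 - 139950} + \left(642 + 2 \cdot 244036\right) \frac{1}{94842} = \frac{172913}{-165090} + \left(642 + 488072\right) \frac{1}{94842} = 172913 \left(- \frac{1}{165090}\right) + 488714 \cdot \frac{1}{94842} = - \frac{172913}{165090} + \frac{244357}{47421} = \frac{10713729919}{2609577630}$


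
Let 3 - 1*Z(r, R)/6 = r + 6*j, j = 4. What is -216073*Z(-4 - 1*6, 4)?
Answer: 14260818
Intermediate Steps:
Z(r, R) = -126 - 6*r (Z(r, R) = 18 - 6*(r + 6*4) = 18 - 6*(r + 24) = 18 - 6*(24 + r) = 18 + (-144 - 6*r) = -126 - 6*r)
-216073*Z(-4 - 1*6, 4) = -216073*(-126 - 6*(-4 - 1*6)) = -216073*(-126 - 6*(-4 - 6)) = -216073*(-126 - 6*(-10)) = -216073*(-126 + 60) = -216073*(-66) = 14260818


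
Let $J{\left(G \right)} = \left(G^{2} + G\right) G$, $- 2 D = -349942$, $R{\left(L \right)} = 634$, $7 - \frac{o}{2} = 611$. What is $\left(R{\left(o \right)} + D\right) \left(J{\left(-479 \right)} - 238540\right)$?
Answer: $-19300980509490$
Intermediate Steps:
$o = -1208$ ($o = 14 - 1222 = -1208$)
$D = 174971$ ($D = \left(- \frac{1}{2}\right) \left(-349942\right) = 174971$)
$J{\left(G \right)} = G \left(G + G^{2}\right)$ ($J{\left(G \right)} = \left(G + G^{2}\right) G = G \left(G + G^{2}\right)$)
$\left(R{\left(o \right)} + D\right) \left(J{\left(-479 \right)} - 238540\right) = \left(634 + 174971\right) \left(\left(-479\right)^{2} \left(1 - 479\right) - 238540\right) = 175605 \left(229441 \left(-478\right) - 238540\right) = 175605 \left(-109672798 - 238540\right) = 175605 \left(-109911338\right) = -19300980509490$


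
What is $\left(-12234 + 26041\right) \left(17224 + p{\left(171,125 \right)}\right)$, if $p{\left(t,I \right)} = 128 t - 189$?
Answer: $537409861$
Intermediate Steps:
$p{\left(t,I \right)} = -189 + 128 t$
$\left(-12234 + 26041\right) \left(17224 + p{\left(171,125 \right)}\right) = \left(-12234 + 26041\right) \left(17224 + \left(-189 + 128 \cdot 171\right)\right) = 13807 \left(17224 + \left(-189 + 21888\right)\right) = 13807 \left(17224 + 21699\right) = 13807 \cdot 38923 = 537409861$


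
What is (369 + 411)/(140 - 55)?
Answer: 156/17 ≈ 9.1765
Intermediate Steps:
(369 + 411)/(140 - 55) = 780/85 = 780*(1/85) = 156/17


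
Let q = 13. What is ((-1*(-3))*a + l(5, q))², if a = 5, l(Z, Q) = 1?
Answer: 256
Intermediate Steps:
((-1*(-3))*a + l(5, q))² = (-1*(-3)*5 + 1)² = (3*5 + 1)² = (15 + 1)² = 16² = 256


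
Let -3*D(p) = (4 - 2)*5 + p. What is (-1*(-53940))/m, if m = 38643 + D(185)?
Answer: 26970/19289 ≈ 1.3982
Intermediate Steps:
D(p) = -10/3 - p/3 (D(p) = -((4 - 2)*5 + p)/3 = -(2*5 + p)/3 = -(10 + p)/3 = -10/3 - p/3)
m = 38578 (m = 38643 + (-10/3 - 1/3*185) = 38643 + (-10/3 - 185/3) = 38643 - 65 = 38578)
(-1*(-53940))/m = -1*(-53940)/38578 = 53940*(1/38578) = 26970/19289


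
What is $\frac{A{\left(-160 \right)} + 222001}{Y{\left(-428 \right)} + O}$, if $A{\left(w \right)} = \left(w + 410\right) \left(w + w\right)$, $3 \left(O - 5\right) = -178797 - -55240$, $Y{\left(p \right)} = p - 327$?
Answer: $- \frac{426003}{125807} \approx -3.3862$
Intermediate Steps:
$Y{\left(p \right)} = -327 + p$
$O = - \frac{123542}{3}$ ($O = 5 + \frac{-178797 - -55240}{3} = 5 + \frac{-178797 + 55240}{3} = 5 + \frac{1}{3} \left(-123557\right) = 5 - \frac{123557}{3} = - \frac{123542}{3} \approx -41181.0$)
$A{\left(w \right)} = 2 w \left(410 + w\right)$ ($A{\left(w \right)} = \left(410 + w\right) 2 w = 2 w \left(410 + w\right)$)
$\frac{A{\left(-160 \right)} + 222001}{Y{\left(-428 \right)} + O} = \frac{2 \left(-160\right) \left(410 - 160\right) + 222001}{\left(-327 - 428\right) - \frac{123542}{3}} = \frac{2 \left(-160\right) 250 + 222001}{-755 - \frac{123542}{3}} = \frac{-80000 + 222001}{- \frac{125807}{3}} = 142001 \left(- \frac{3}{125807}\right) = - \frac{426003}{125807}$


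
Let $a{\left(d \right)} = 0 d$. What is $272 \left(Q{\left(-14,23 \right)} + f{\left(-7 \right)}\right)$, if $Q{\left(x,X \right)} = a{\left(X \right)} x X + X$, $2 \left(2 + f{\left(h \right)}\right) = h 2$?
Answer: $3808$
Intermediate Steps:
$a{\left(d \right)} = 0$
$f{\left(h \right)} = -2 + h$ ($f{\left(h \right)} = -2 + \frac{h 2}{2} = -2 + \frac{2 h}{2} = -2 + h$)
$Q{\left(x,X \right)} = X$ ($Q{\left(x,X \right)} = 0 x X + X = 0 X + X = 0 + X = X$)
$272 \left(Q{\left(-14,23 \right)} + f{\left(-7 \right)}\right) = 272 \left(23 - 9\right) = 272 \cdot 14 = 3808$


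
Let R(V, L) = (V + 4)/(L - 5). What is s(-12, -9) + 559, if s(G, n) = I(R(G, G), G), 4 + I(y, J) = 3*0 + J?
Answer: 543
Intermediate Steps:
R(V, L) = (4 + V)/(-5 + L)
I(y, J) = -4 + J (I(y, J) = -4 + (3*0 + J) = -4 + (0 + J) = -4 + J)
s(G, n) = -4 + G
s(-12, -9) + 559 = (-4 - 12) + 559 = -16 + 559 = 543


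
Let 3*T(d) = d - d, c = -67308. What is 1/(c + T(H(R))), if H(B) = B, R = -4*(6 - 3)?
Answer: -1/67308 ≈ -1.4857e-5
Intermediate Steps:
R = -12 (R = -4*3 = -12)
T(d) = 0 (T(d) = (d - d)/3 = (⅓)*0 = 0)
1/(c + T(H(R))) = 1/(-67308 + 0) = 1/(-67308) = -1/67308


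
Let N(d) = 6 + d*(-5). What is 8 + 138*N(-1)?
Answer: 1526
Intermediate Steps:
N(d) = 6 - 5*d
8 + 138*N(-1) = 8 + 138*(6 - 5*(-1)) = 8 + 138*(6 + 5) = 8 + 138*11 = 8 + 1518 = 1526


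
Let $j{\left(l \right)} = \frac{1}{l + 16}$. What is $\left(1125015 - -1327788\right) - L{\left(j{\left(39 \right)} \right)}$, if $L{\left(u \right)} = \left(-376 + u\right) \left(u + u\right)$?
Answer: $\frac{7419770433}{3025} \approx 2.4528 \cdot 10^{6}$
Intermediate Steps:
$j{\left(l \right)} = \frac{1}{16 + l}$
$L{\left(u \right)} = 2 u \left(-376 + u\right)$ ($L{\left(u \right)} = \left(-376 + u\right) 2 u = 2 u \left(-376 + u\right)$)
$\left(1125015 - -1327788\right) - L{\left(j{\left(39 \right)} \right)} = \left(1125015 - -1327788\right) - \frac{2 \left(-376 + \frac{1}{16 + 39}\right)}{16 + 39} = \left(1125015 + 1327788\right) - \frac{2 \left(-376 + \frac{1}{55}\right)}{55} = 2452803 - 2 \cdot \frac{1}{55} \left(-376 + \frac{1}{55}\right) = 2452803 - 2 \cdot \frac{1}{55} \left(- \frac{20679}{55}\right) = 2452803 - - \frac{41358}{3025} = 2452803 + \frac{41358}{3025} = \frac{7419770433}{3025}$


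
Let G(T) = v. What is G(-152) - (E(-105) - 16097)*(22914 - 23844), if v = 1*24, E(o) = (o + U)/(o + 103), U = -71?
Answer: -14888346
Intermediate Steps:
E(o) = (-71 + o)/(103 + o) (E(o) = (o - 71)/(o + 103) = (-71 + o)/(103 + o))
v = 24
G(T) = 24
G(-152) - (E(-105) - 16097)*(22914 - 23844) = 24 - ((-71 - 105)/(103 - 105) - 16097)*(22914 - 23844) = 24 - (-176/(-2) - 16097)*(-930) = 24 - (-½*(-176) - 16097)*(-930) = 24 - (88 - 16097)*(-930) = 24 - (-16009)*(-930) = 24 - 1*14888370 = 24 - 14888370 = -14888346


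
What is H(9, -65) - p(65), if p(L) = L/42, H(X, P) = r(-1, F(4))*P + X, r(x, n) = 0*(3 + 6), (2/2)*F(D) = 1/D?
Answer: 313/42 ≈ 7.4524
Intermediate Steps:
F(D) = 1/D
r(x, n) = 0 (r(x, n) = 0*9 = 0)
H(X, P) = X (H(X, P) = 0*P + X = 0 + X = X)
p(L) = L/42 (p(L) = L*(1/42) = L/42)
H(9, -65) - p(65) = 9 - 65/42 = 313/42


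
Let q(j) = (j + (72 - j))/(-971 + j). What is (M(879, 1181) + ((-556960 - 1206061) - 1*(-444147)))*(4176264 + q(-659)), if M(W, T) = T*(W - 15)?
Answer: -203191403592552/163 ≈ -1.2466e+12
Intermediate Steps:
q(j) = 72/(-971 + j)
M(W, T) = T*(-15 + W)
(M(879, 1181) + ((-556960 - 1206061) - 1*(-444147)))*(4176264 + q(-659)) = (1181*(-15 + 879) + ((-556960 - 1206061) - 1*(-444147)))*(4176264 + 72/(-971 - 659)) = (1181*864 + (-1763021 + 444147))*(4176264 + 72/(-1630)) = (1020384 - 1318874)*(4176264 + 72*(-1/1630)) = -298490*(4176264 - 36/815) = -298490*3403655124/815 = -203191403592552/163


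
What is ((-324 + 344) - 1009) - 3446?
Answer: -4435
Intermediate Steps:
((-324 + 344) - 1009) - 3446 = (20 - 1009) - 3446 = -989 - 3446 = -4435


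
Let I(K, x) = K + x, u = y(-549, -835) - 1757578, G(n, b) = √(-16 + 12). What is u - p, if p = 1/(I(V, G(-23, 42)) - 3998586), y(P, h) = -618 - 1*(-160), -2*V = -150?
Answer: -28107638172949567989/15988090217125 + 2*I/15988090217125 ≈ -1.758e+6 + 1.2509e-13*I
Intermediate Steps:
V = 75 (V = -½*(-150) = 75)
G(n, b) = 2*I (G(n, b) = √(-4) = 2*I)
y(P, h) = -458 (y(P, h) = -618 + 160 = -458)
u = -1758036 (u = -458 - 1757578 = -1758036)
p = (-3998511 - 2*I)/15988090217125 (p = 1/((75 + 2*I) - 3998586) = 1/(-3998511 + 2*I) = (-3998511 - 2*I)/15988090217125 ≈ -2.5009e-7 - 1.2509e-13*I)
u - p = -1758036 - (-3998511/15988090217125 - 2*I/15988090217125) = -1758036 + (3998511/15988090217125 + 2*I/15988090217125) = -28107638172949567989/15988090217125 + 2*I/15988090217125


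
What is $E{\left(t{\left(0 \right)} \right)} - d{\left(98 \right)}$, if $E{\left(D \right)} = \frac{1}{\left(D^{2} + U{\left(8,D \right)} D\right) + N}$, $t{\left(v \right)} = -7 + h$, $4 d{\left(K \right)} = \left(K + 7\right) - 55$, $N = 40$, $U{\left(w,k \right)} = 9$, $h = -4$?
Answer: $- \frac{387}{31} \approx -12.484$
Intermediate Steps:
$d{\left(K \right)} = -12 + \frac{K}{4}$ ($d{\left(K \right)} = \frac{\left(K + 7\right) - 55}{4} = \frac{\left(7 + K\right) - 55}{4} = \frac{-48 + K}{4} = -12 + \frac{K}{4}$)
$t{\left(v \right)} = -11$ ($t{\left(v \right)} = -7 - 4 = -11$)
$E{\left(D \right)} = \frac{1}{40 + D^{2} + 9 D}$ ($E{\left(D \right)} = \frac{1}{\left(D^{2} + 9 D\right) + 40} = \frac{1}{40 + D^{2} + 9 D}$)
$E{\left(t{\left(0 \right)} \right)} - d{\left(98 \right)} = \frac{1}{40 + \left(-11\right)^{2} + 9 \left(-11\right)} - \left(-12 + \frac{1}{4} \cdot 98\right) = \frac{1}{40 + 121 - 99} - \left(-12 + \frac{49}{2}\right) = \frac{1}{62} - \frac{25}{2} = - \frac{387}{31}$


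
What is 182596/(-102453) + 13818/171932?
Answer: -14989199959/8807474598 ≈ -1.7019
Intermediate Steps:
182596/(-102453) + 13818/171932 = 182596*(-1/102453) + 13818*(1/171932) = -182596/102453 + 6909/85966 = -14989199959/8807474598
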